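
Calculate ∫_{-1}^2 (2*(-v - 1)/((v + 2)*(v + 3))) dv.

-4*log(5) + 8*log(2)

Factor the denominator: v**2 + 5*v + 6 = (v + 3)(v + 2).
Partial fractions: 2*(-v - 1)/((v + 2)*(v + 3)) = -4/(v + 3) + 2/(v + 2).
An antiderivative is F(v) = 2*log(v + 2) - 4*log(v + 3).
Then F(2) - F(-1) = (-4*log(5) + 4*log(2)) - (-log(16)) = -4*log(5) + 8*log(2).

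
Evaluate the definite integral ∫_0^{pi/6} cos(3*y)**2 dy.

pi/12

Use the identity cos^2(3*y) = (1 + cos(6*y))/2.
An antiderivative is F(y) = y/2 + sin(6*y)/12.
Then F(pi/6) - F(0) = (pi/12) - (0) = pi/12.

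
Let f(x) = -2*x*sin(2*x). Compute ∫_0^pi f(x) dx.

Integrate by parts once (u = x, dv = -2*sin(2*x) dx).
An antiderivative is F(x) = x*cos(2*x) - sin(2*x)/2.
Then F(pi) - F(0) = (pi) - (0) = pi.

pi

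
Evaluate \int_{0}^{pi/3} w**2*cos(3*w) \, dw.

-2*pi/27

Integrate by parts twice (u = w^2, dv = cos(3*w) dw).
An antiderivative is F(w) = w**2*sin(3*w)/3 + 2*w*cos(3*w)/9 - 2*sin(3*w)/27.
Then F(pi/3) - F(0) = (-2*pi/27) - (0) = -2*pi/27.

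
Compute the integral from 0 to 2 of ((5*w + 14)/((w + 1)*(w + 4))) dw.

Factor the denominator: w**2 + 5*w + 4 = (w + 4)(w + 1).
Partial fractions: (5*w + 14)/((w + 1)*(w + 4)) = 2/(w + 4) + 3/(w + 1).
An antiderivative is F(w) = 3*log(w + 1) + 2*log(w + 4).
Then F(2) - F(0) = (2*log(2) + 5*log(3)) - (log(16)) = -2*log(2) + 5*log(3).

-2*log(2) + 5*log(3)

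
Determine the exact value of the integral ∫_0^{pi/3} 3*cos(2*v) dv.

An antiderivative is F(v) = 3*sin(2*v)/2.
Then F(pi/3) - F(0) = (3*sqrt(3)/4) - (0) = 3*sqrt(3)/4.

3*sqrt(3)/4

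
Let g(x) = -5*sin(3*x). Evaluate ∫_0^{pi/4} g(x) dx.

An antiderivative is F(x) = 5*cos(3*x)/3.
Then F(pi/4) - F(0) = (-5*sqrt(2)/6) - (5/3) = -5/3 - 5*sqrt(2)/6.

-5/3 - 5*sqrt(2)/6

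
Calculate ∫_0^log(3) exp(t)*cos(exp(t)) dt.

Let u = exp(t), so du = exp(t) dt. When t = 0, u = 1; when t = log(3), u = 3.
The integral becomes ∫ cos(u) du from 1 to 3, with antiderivative sin(u).
Back in t: F(t) = sin(exp(t)).
Then F(log(3)) - F(0) = (sin(3)) - (sin(1)) = -sin(1) + sin(3).

-sin(1) + sin(3)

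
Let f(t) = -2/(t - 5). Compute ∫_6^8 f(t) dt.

An antiderivative is F(t) = -2*log(t - 5).
Then F(8) - F(6) = (-log(9)) - (0) = -log(9).

-log(9)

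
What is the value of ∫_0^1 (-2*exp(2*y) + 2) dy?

An antiderivative is F(y) = -exp(2*y) + 2*y.
Then F(1) - F(0) = (2 - exp(2)) - (-1) = 3 - exp(2).

3 - exp(2)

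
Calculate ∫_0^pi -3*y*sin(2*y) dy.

3*pi/2

Integrate by parts once (u = y, dv = -3*sin(2*y) dy).
An antiderivative is F(y) = 3*y*cos(2*y)/2 - 3*sin(2*y)/4.
Then F(pi) - F(0) = (3*pi/2) - (0) = 3*pi/2.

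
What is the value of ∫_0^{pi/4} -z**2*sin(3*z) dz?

-sqrt(2)*pi**2/96 - sqrt(2)*pi/36 + sqrt(2)/27 + 2/27

Integrate by parts twice (u = z^2, dv = -sin(3*z) dz).
An antiderivative is F(z) = z**2*cos(3*z)/3 - 2*z*sin(3*z)/9 - 2*cos(3*z)/27.
Then F(pi/4) - F(0) = (sqrt(2)*(-9*pi**2 - 24*pi + 32)/864) - (-2/27) = -sqrt(2)*pi**2/96 - sqrt(2)*pi/36 + sqrt(2)/27 + 2/27.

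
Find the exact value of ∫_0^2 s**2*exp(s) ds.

Integrate by parts twice (u = s^2, dv = exp(s) ds).
An antiderivative is F(s) = (s**2 - 2*s + 2)*exp(s).
Then F(2) - F(0) = (2*exp(2)) - (2) = -2 + 2*exp(2).

-2 + 2*exp(2)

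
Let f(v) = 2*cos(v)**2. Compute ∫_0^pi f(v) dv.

Use the identity cos^2(v) = (1 + cos(2*v))/2.
An antiderivative is F(v) = v + sin(2*v)/2.
Then F(pi) - F(0) = (pi) - (0) = pi.

pi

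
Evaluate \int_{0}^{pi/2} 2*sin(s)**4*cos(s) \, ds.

Let u = sin(s), so du = cos(s) ds. When s = 0, u = 0; when s = pi/2, u = 1.
The integral becomes 2·∫ u**4 du from 0 to 1, with antiderivative 2*u**5/5.
Back in s: F(s) = 2*sin(s)**5/5.
Then F(pi/2) - F(0) = (2/5) - (0) = 2/5.

2/5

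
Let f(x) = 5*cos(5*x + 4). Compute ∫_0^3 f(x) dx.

sin(19) - sin(4)

Let u = 5*x + 4, so du = 5 dx. When x = 0, u = 4; when x = 3, u = 19.
The integral becomes ∫ cos(u) du from 4 to 19, with antiderivative sin(u).
Back in x: F(x) = sin(5*x + 4).
Then F(3) - F(0) = (sin(19)) - (sin(4)) = sin(19) - sin(4).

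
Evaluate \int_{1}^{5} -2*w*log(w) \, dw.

12 - 25*log(5)

Integrate by parts once (u = ln w, dv = -2*w dw).
An antiderivative is F(w) = -w**2*(2*log(w) - 1)/2.
Then F(5) - F(1) = (25/2 - 25*log(5)) - (1/2) = 12 - 25*log(5).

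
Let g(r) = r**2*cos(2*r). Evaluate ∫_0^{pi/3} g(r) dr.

-pi/12 - sqrt(3)/8 + sqrt(3)*pi**2/36

Integrate by parts twice (u = r^2, dv = cos(2*r) dr).
An antiderivative is F(r) = r**2*sin(2*r)/2 + r*cos(2*r)/2 - sin(2*r)/4.
Then F(pi/3) - F(0) = (-pi/12 - sqrt(3)/8 + sqrt(3)*pi**2/36) - (0) = -pi/12 - sqrt(3)/8 + sqrt(3)*pi**2/36.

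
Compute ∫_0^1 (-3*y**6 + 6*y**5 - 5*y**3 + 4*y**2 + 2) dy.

By the power rule, an antiderivative is F(y) = -3*y**7/7 + y**6 - 5*y**4/4 + 4*y**3/3 + 2*y.
Then F(1) - F(0) = (223/84) - (0) = 223/84.

223/84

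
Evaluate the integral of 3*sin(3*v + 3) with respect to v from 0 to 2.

Let u = 3*v + 3, so du = 3 dv. When v = 0, u = 3; when v = 2, u = 9.
The integral becomes ∫ sin(u) du from 3 to 9, with antiderivative -cos(u).
Back in v: F(v) = -cos(3*v + 3).
Then F(2) - F(0) = (-cos(9)) - (-cos(3)) = cos(3) - cos(9).

cos(3) - cos(9)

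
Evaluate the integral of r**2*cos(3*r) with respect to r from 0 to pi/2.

2/27 - pi**2/12

Integrate by parts twice (u = r^2, dv = cos(3*r) dr).
An antiderivative is F(r) = r**2*sin(3*r)/3 + 2*r*cos(3*r)/9 - 2*sin(3*r)/27.
Then F(pi/2) - F(0) = (2/27 - pi**2/12) - (0) = 2/27 - pi**2/12.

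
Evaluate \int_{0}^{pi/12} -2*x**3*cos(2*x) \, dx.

Integrate by parts 3 times (u = x^3, dv = -2*cos(2*x) dx).
An antiderivative is F(x) = -x**3*sin(2*x) - 3*x**2*cos(2*x)/2 + 3*x*sin(2*x)/2 + 3*cos(2*x)/4.
Then F(pi/12) - F(0) = (-sqrt(3)*pi**2/192 - pi**3/3456 + pi/16 + 3*sqrt(3)/8) - (3/4) = -3/4 - sqrt(3)*pi**2/192 - pi**3/3456 + pi/16 + 3*sqrt(3)/8.

-3/4 - sqrt(3)*pi**2/192 - pi**3/3456 + pi/16 + 3*sqrt(3)/8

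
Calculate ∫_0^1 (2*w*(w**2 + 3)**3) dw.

Let u = w**2 + 3, so du = 2*w dw. When w = 0, u = 3; when w = 1, u = 4.
The integral becomes ∫ u**3 du from 3 to 4, with antiderivative u**4/4.
Back in w: F(w) = (w**2 + 3)**4/4.
Then F(1) - F(0) = (64) - (81/4) = 175/4.

175/4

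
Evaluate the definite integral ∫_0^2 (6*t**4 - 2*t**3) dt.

By the power rule, an antiderivative is F(t) = 6*t**5/5 - t**4/2.
Then F(2) - F(0) = (152/5) - (0) = 152/5.

152/5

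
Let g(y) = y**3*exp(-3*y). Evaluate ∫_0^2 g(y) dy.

2/27 - 122*exp(-6)/27

Integrate by parts 3 times (u = y^3, dv = exp(-3*y) dy).
An antiderivative is F(y) = (-9*y**3 - 9*y**2 - 6*y - 2)*exp(-3*y)/27.
Then F(2) - F(0) = (-122*exp(-6)/27) - (-2/27) = 2/27 - 122*exp(-6)/27.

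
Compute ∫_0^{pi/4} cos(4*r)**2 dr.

Use the identity cos^2(4*r) = (1 + cos(8*r))/2.
An antiderivative is F(r) = r/2 + sin(8*r)/16.
Then F(pi/4) - F(0) = (pi/8) - (0) = pi/8.

pi/8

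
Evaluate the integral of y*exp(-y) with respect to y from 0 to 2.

1 - 3*exp(-2)

Integrate by parts once (u = y, dv = exp(-y) dy).
An antiderivative is F(y) = (-y - 1)*exp(-y).
Then F(2) - F(0) = (-3*exp(-2)) - (-1) = 1 - 3*exp(-2).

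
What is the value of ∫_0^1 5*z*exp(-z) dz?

5 - 10*exp(-1)

Integrate by parts once (u = z, dv = 5*exp(-z) dz).
An antiderivative is F(z) = (-5*z - 5)*exp(-z).
Then F(1) - F(0) = (-10*exp(-1)) - (-5) = 5 - 10*exp(-1).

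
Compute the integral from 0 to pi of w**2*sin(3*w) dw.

-4/27 + pi**2/3

Integrate by parts twice (u = w^2, dv = sin(3*w) dw).
An antiderivative is F(w) = -w**2*cos(3*w)/3 + 2*w*sin(3*w)/9 + 2*cos(3*w)/27.
Then F(pi) - F(0) = (-2/27 + pi**2/3) - (2/27) = -4/27 + pi**2/3.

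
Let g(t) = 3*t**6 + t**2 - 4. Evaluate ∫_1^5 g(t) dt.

703648/21

By the power rule, an antiderivative is F(t) = 3*t**7/7 + t**3/3 - 4*t.
Then F(5) - F(1) = (703580/21) - (-68/21) = 703648/21.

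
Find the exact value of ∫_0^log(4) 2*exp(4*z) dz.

Let u = exp(z), so du = exp(z) dz. When z = 0, u = 1; when z = log(4), u = 4.
The integral becomes 2·∫ u**3 du from 1 to 4, with antiderivative u**4/2.
Back in z: F(z) = exp(4*z)/2.
Then F(log(4)) - F(0) = (128) - (1/2) = 255/2.

255/2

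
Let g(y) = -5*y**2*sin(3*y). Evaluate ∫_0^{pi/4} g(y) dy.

Integrate by parts twice (u = y^2, dv = -5*sin(3*y) dy).
An antiderivative is F(y) = 5*y**2*cos(3*y)/3 - 10*y*sin(3*y)/9 - 10*cos(3*y)/27.
Then F(pi/4) - F(0) = (5*sqrt(2)*(-9*pi**2 - 24*pi + 32)/864) - (-10/27) = -5*sqrt(2)*pi**2/96 - 5*sqrt(2)*pi/36 + 5*sqrt(2)/27 + 10/27.

-5*sqrt(2)*pi**2/96 - 5*sqrt(2)*pi/36 + 5*sqrt(2)/27 + 10/27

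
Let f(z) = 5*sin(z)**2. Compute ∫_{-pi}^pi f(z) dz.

5*pi

Use the identity sin^2(z) = (1 - cos(2*z))/2.
An antiderivative is F(z) = 5*z/2 - 5*sin(2*z)/4.
Then F(pi) - F(-pi) = (5*pi/2) - (-5*pi/2) = 5*pi.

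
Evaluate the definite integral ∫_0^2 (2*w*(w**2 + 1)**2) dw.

124/3

Let u = w**2 + 1, so du = 2*w dw. When w = 0, u = 1; when w = 2, u = 5.
The integral becomes ∫ u**2 du from 1 to 5, with antiderivative u**3/3.
Back in w: F(w) = (w**2 + 1)**3/3.
Then F(2) - F(0) = (125/3) - (1/3) = 124/3.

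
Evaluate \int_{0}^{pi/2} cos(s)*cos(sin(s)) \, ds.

Let u = sin(s), so du = cos(s) ds. When s = 0, u = 0; when s = pi/2, u = 1.
The integral becomes ∫ cos(u) du from 0 to 1, with antiderivative sin(u).
Back in s: F(s) = sin(sin(s)).
Then F(pi/2) - F(0) = (sin(1)) - (0) = sin(1).

sin(1)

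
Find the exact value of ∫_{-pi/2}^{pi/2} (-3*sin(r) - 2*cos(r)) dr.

An antiderivative is F(r) = -2*sin(r) + 3*cos(r).
Then F(pi/2) - F(-pi/2) = (-2) - (2) = -4.

-4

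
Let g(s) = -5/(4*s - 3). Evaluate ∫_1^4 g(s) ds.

An antiderivative is F(s) = -5*log(4*s - 3)/4.
Then F(4) - F(1) = (-5*log(13)/4) - (0) = -5*log(13)/4.

-5*log(13)/4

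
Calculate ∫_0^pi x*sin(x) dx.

Integrate by parts once (u = x, dv = sin(x) dx).
An antiderivative is F(x) = -x*cos(x) + sin(x).
Then F(pi) - F(0) = (pi) - (0) = pi.

pi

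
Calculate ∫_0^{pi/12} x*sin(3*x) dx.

sqrt(2)*(4 - pi)/72

Integrate by parts once (u = x, dv = sin(3*x) dx).
An antiderivative is F(x) = -x*cos(3*x)/3 + sin(3*x)/9.
Then F(pi/12) - F(0) = (sqrt(2)*(4 - pi)/72) - (0) = sqrt(2)*(4 - pi)/72.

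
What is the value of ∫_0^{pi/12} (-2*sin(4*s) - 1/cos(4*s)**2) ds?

-sqrt(3)/4 - 1/4

An antiderivative is F(s) = cos(4*s)/2 - tan(4*s)/4.
Then F(pi/12) - F(0) = (1/4 - sqrt(3)/4) - (1/2) = -sqrt(3)/4 - 1/4.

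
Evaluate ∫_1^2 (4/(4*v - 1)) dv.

An antiderivative is F(v) = log(4*v - 1).
Then F(2) - F(1) = (log(7)) - (log(3)) = log(7/3).

log(7/3)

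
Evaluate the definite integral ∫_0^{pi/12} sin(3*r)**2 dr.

Use the identity sin^2(3*r) = (1 - cos(6*r))/2.
An antiderivative is F(r) = r/2 - sin(6*r)/12.
Then F(pi/12) - F(0) = (-1/12 + pi/24) - (0) = -1/12 + pi/24.

-1/12 + pi/24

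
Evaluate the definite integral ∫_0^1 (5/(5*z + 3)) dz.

log(8/3)

Let u = 5*z + 3, so du = 5 dz. When z = 0, u = 3; when z = 1, u = 8.
The integral becomes ∫ 1/u du from 3 to 8, with antiderivative log(u).
Back in z: F(z) = log(5*z + 3).
Then F(1) - F(0) = (log(8)) - (log(3)) = log(8/3).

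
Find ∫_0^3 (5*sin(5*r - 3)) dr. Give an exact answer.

Let u = 5*r - 3, so du = 5 dr. When r = 0, u = -3; when r = 3, u = 12.
The integral becomes ∫ sin(u) du from -3 to 12, with antiderivative -cos(u).
Back in r: F(r) = -cos(5*r - 3).
Then F(3) - F(0) = (-cos(12)) - (-cos(3)) = cos(3) - cos(12).

cos(3) - cos(12)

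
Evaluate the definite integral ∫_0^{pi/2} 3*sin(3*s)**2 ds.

3*pi/4

Use the identity sin^2(3*s) = (1 - cos(6*s))/2.
An antiderivative is F(s) = 3*s/2 - sin(6*s)/4.
Then F(pi/2) - F(0) = (3*pi/4) - (0) = 3*pi/4.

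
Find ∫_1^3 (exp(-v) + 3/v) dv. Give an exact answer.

An antiderivative is F(v) = 3*log(v) - exp(-v).
Then F(3) - F(1) = (-exp(-3) + 3*log(3)) - (-exp(-1)) = -exp(-3) + exp(-1) + 3*log(3).

-exp(-3) + exp(-1) + 3*log(3)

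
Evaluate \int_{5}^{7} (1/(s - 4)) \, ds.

log(3)

An antiderivative is F(s) = log(s - 4).
Then F(7) - F(5) = (log(3)) - (0) = log(3).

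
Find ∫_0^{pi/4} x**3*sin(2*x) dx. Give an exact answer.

Integrate by parts 3 times (u = x^3, dv = sin(2*x) dx).
An antiderivative is F(x) = -x**3*cos(2*x)/2 + 3*x**2*sin(2*x)/4 + 3*x*cos(2*x)/4 - 3*sin(2*x)/8.
Then F(pi/4) - F(0) = (-3/8 + 3*pi**2/64) - (0) = -3/8 + 3*pi**2/64.

-3/8 + 3*pi**2/64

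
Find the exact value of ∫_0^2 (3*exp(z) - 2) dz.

-7 + 3*exp(2)

An antiderivative is F(z) = -2*z + 3*exp(z).
Then F(2) - F(0) = (-4 + 3*exp(2)) - (3) = -7 + 3*exp(2).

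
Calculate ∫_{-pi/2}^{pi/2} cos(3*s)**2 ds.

Use the identity cos^2(3*s) = (1 + cos(6*s))/2.
An antiderivative is F(s) = s/2 + sin(6*s)/12.
Then F(pi/2) - F(-pi/2) = (pi/4) - (-pi/4) = pi/2.

pi/2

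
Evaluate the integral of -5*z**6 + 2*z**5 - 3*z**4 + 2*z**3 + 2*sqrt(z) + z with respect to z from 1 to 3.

-149236/105 + 4*sqrt(3)

By the power rule, an antiderivative is F(z) = -5*z**7/7 + z**6/3 - 3*z**5/5 + z**4/2 + 4*z**(3/2)/3 + z**2/2.
Then F(3) - F(1) = (-49698/35 + 4*sqrt(3)) - (142/105) = -149236/105 + 4*sqrt(3).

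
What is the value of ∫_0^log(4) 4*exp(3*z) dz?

Let u = exp(z), so du = exp(z) dz. When z = 0, u = 1; when z = log(4), u = 4.
The integral becomes 4·∫ u**2 du from 1 to 4, with antiderivative 4*u**3/3.
Back in z: F(z) = 4*exp(3*z)/3.
Then F(log(4)) - F(0) = (256/3) - (4/3) = 84.

84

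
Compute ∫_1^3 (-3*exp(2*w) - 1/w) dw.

-3*exp(6)/2 - log(3) + 3*exp(2)/2

An antiderivative is F(w) = -3*exp(2*w)/2 - log(w).
Then F(3) - F(1) = (-3*exp(6)/2 - log(3)) - (-3*exp(2)/2) = -3*exp(6)/2 - log(3) + 3*exp(2)/2.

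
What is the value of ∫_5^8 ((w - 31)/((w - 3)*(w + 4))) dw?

-4*log(5) - 5*log(3) + 14*log(2)

Factor the denominator: w**2 + w - 12 = (w + 4)(w - 3).
Partial fractions: (w - 31)/((w - 3)*(w + 4)) = 5/(w + 4) - 4/(w - 3).
An antiderivative is F(w) = -4*log(w - 3) + 5*log(w + 4).
Then F(8) - F(5) = (-4*log(5) + 5*log(3) + 10*log(2)) - (-4*log(2) + 10*log(3)) = -4*log(5) - 5*log(3) + 14*log(2).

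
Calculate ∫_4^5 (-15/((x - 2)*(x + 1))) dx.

Factor the denominator: x**2 - x - 2 = (x + 1)(x - 2).
Partial fractions: -15/((x - 2)*(x + 1)) = 5/(x + 1) - 5/(x - 2).
An antiderivative is F(x) = -5*log(x - 2) + 5*log(x + 1).
Then F(5) - F(4) = (log(32)) - (-5*log(2) + 5*log(5)) = -5*log(5) + 10*log(2).

-5*log(5) + 10*log(2)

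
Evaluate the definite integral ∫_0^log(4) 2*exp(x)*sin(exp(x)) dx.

Let u = exp(x), so du = exp(x) dx. When x = 0, u = 1; when x = log(4), u = 4.
The integral becomes 2·∫ sin(u) du from 1 to 4, with antiderivative -2*cos(u).
Back in x: F(x) = -2*cos(exp(x)).
Then F(log(4)) - F(0) = (-2*cos(4)) - (-2*cos(1)) = 2*cos(1) - 2*cos(4).

2*cos(1) - 2*cos(4)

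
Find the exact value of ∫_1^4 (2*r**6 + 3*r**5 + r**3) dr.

190179/28

By the power rule, an antiderivative is F(r) = 2*r**7/7 + r**6/2 + r**4/4.
Then F(4) - F(1) = (47552/7) - (29/28) = 190179/28.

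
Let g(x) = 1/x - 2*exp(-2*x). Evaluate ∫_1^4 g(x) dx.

An antiderivative is F(x) = log(x) + exp(-2*x).
Then F(4) - F(1) = ((1 + log(4**exp(8)))*exp(-8)) - (exp(-2)) = (-exp(6) + 1 + log(4**exp(8)))*exp(-8).

(-exp(6) + 1 + log(4**exp(8)))*exp(-8)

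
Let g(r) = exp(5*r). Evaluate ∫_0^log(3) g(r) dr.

242/5

Let u = exp(r), so du = exp(r) dr. When r = 0, u = 1; when r = log(3), u = 3.
The integral becomes ∫ u**4 du from 1 to 3, with antiderivative u**5/5.
Back in r: F(r) = exp(5*r)/5.
Then F(log(3)) - F(0) = (243/5) - (1/5) = 242/5.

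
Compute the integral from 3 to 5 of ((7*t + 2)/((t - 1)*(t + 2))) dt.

-4*log(5) + 3*log(2) + 4*log(7)

Factor the denominator: t**2 + t - 2 = (t + 2)(t - 1).
Partial fractions: (7*t + 2)/((t - 1)*(t + 2)) = 4/(t + 2) + 3/(t - 1).
An antiderivative is F(t) = 3*log(t - 1) + 4*log(t + 2).
Then F(5) - F(3) = (6*log(2) + 4*log(7)) - (3*log(2) + 4*log(5)) = -4*log(5) + 3*log(2) + 4*log(7).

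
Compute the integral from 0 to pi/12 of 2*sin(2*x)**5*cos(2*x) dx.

Let u = sin(2*x), so du = 2*cos(2*x) dx. When x = 0, u = 0; when x = pi/12, u = 1/2.
The integral becomes ∫ u**5 du from 0 to 1/2, with antiderivative u**6/6.
Back in x: F(x) = sin(2*x)**6/6.
Then F(pi/12) - F(0) = (1/384) - (0) = 1/384.

1/384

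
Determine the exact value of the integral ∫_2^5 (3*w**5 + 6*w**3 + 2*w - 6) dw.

By the power rule, an antiderivative is F(w) = w**6/2 + 3*w**4/2 + w**2 - 6*w.
Then F(5) - F(2) = (8745) - (48) = 8697.

8697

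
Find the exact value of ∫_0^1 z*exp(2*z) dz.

Integrate by parts once (u = z, dv = exp(2*z) dz).
An antiderivative is F(z) = (2*z - 1)*exp(2*z)/4.
Then F(1) - F(0) = (exp(2)/4) - (-1/4) = 1/4 + exp(2)/4.

1/4 + exp(2)/4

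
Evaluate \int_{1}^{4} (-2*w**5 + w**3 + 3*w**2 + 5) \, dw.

-4893/4

By the power rule, an antiderivative is F(w) = -w**6/3 + w**4/4 + w**3 + 5*w.
Then F(4) - F(1) = (-3652/3) - (71/12) = -4893/4.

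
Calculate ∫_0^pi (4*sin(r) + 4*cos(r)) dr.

8

An antiderivative is F(r) = 4*sin(r) - 4*cos(r).
Then F(pi) - F(0) = (4) - (-4) = 8.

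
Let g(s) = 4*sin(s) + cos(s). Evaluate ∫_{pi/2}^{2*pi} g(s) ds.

-5

An antiderivative is F(s) = sin(s) - 4*cos(s).
Then F(2*pi) - F(pi/2) = (-4) - (1) = -5.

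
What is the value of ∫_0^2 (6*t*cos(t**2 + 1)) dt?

3*sin(5) - 3*sin(1)

Let u = t**2 + 1, so du = 2*t dt. When t = 0, u = 1; when t = 2, u = 5.
The integral becomes 3·∫ cos(u) du from 1 to 5, with antiderivative 3*sin(u).
Back in t: F(t) = 3*sin(t**2 + 1).
Then F(2) - F(0) = (3*sin(5)) - (3*sin(1)) = 3*sin(5) - 3*sin(1).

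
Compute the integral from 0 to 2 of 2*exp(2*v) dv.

Let u = 2*v, so du = 2 dv. When v = 0, u = 0; when v = 2, u = 4.
The integral becomes ∫ exp(u) du from 0 to 4, with antiderivative exp(u).
Back in v: F(v) = exp(2*v).
Then F(2) - F(0) = (exp(4)) - (1) = -1 + exp(4).

-1 + exp(4)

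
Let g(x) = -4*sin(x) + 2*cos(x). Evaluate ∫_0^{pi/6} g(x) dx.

An antiderivative is F(x) = 2*sin(x) + 4*cos(x).
Then F(pi/6) - F(0) = (1 + 2*sqrt(3)) - (4) = -3 + 2*sqrt(3).

-3 + 2*sqrt(3)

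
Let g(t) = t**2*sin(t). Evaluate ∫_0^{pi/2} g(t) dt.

Integrate by parts twice (u = t^2, dv = sin(t) dt).
An antiderivative is F(t) = -t**2*cos(t) + 2*t*sin(t) + 2*cos(t).
Then F(pi/2) - F(0) = (pi) - (2) = -2 + pi.

-2 + pi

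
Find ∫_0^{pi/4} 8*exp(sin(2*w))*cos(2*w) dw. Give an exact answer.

-4 + 4*E

Let u = sin(2*w), so du = 2*cos(2*w) dw. When w = 0, u = 0; when w = pi/4, u = 1.
The integral becomes 4·∫ exp(u) du from 0 to 1, with antiderivative 4*exp(u).
Back in w: F(w) = 4*exp(sin(2*w)).
Then F(pi/4) - F(0) = (4*E) - (4) = -4 + 4*E.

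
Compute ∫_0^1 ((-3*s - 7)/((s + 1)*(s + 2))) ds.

Factor the denominator: s**2 + 3*s + 2 = (s + 2)(s + 1).
Partial fractions: (-3*s - 7)/((s + 1)*(s + 2)) = 1/(s + 2) - 4/(s + 1).
An antiderivative is F(s) = -4*log(s + 1) + log(s + 2).
Then F(1) - F(0) = (log(3/16)) - (log(2)) = log(3/32).

log(3/32)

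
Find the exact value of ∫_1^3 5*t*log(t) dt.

-10 + 45*log(3)/2

Integrate by parts once (u = ln t, dv = 5*t dt).
An antiderivative is F(t) = 5*t**2*(2*log(t) - 1)/4.
Then F(3) - F(1) = (-45/4 + 45*log(3)/2) - (-5/4) = -10 + 45*log(3)/2.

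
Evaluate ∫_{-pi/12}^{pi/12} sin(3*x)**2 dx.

-1/6 + pi/12

Use the identity sin^2(3*x) = (1 - cos(6*x))/2.
An antiderivative is F(x) = x/2 - sin(6*x)/12.
Then F(pi/12) - F(-pi/12) = (-1/12 + pi/24) - (1/12 - pi/24) = -1/6 + pi/12.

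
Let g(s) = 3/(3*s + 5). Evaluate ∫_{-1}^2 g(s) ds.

log(11/2)

An antiderivative is F(s) = log(3*s + 5).
Then F(2) - F(-1) = (log(11)) - (log(2)) = log(11/2).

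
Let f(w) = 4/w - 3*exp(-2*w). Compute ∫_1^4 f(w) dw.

An antiderivative is F(w) = 4*log(w) + 3*exp(-2*w)/2.
Then F(4) - F(1) = (3*exp(-8)/2 + 8*log(2)) - (3*exp(-2)/2) = -3*exp(-2)/2 + 3*exp(-8)/2 + 8*log(2).

-3*exp(-2)/2 + 3*exp(-8)/2 + 8*log(2)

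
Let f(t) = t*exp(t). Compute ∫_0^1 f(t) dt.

Integrate by parts once (u = t, dv = exp(t) dt).
An antiderivative is F(t) = (t - 1)*exp(t).
Then F(1) - F(0) = (0) - (-1) = 1.

1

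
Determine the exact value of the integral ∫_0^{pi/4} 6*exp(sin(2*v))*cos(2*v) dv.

-3 + 3*E

Let u = sin(2*v), so du = 2*cos(2*v) dv. When v = 0, u = 0; when v = pi/4, u = 1.
The integral becomes 3·∫ exp(u) du from 0 to 1, with antiderivative 3*exp(u).
Back in v: F(v) = 3*exp(sin(2*v)).
Then F(pi/4) - F(0) = (3*E) - (3) = -3 + 3*E.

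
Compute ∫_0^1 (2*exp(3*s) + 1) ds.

1/3 + 2*exp(3)/3

An antiderivative is F(s) = 2*exp(3*s)/3 + s.
Then F(1) - F(0) = (1 + 2*exp(3)/3) - (2/3) = 1/3 + 2*exp(3)/3.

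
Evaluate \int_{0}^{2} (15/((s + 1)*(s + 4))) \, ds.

Factor the denominator: s**2 + 5*s + 4 = (s + 4)(s + 1).
Partial fractions: 15/((s + 1)*(s + 4)) = -5/(s + 4) + 5/(s + 1).
An antiderivative is F(s) = 5*log(s + 1) - 5*log(s + 4).
Then F(2) - F(0) = (-log(32)) - (-10*log(2)) = log(32).

log(32)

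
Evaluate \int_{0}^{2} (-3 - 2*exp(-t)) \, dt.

An antiderivative is F(t) = -3*t + 2*exp(-t).
Then F(2) - F(0) = (-6 + 2*exp(-2)) - (2) = -8 + 2*exp(-2).

-8 + 2*exp(-2)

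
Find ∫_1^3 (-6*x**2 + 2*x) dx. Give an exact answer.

By the power rule, an antiderivative is F(x) = -2*x**3 + x**2.
Then F(3) - F(1) = (-45) - (-1) = -44.

-44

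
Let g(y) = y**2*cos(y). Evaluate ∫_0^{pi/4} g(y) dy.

Integrate by parts twice (u = y^2, dv = cos(y) dy).
An antiderivative is F(y) = y**2*sin(y) + 2*y*cos(y) - 2*sin(y).
Then F(pi/4) - F(0) = (sqrt(2)*(-32 + pi**2 + 8*pi)/32) - (0) = sqrt(2)*(-32 + pi**2 + 8*pi)/32.

sqrt(2)*(-32 + pi**2 + 8*pi)/32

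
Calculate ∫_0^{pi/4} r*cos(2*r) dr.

Integrate by parts once (u = r, dv = cos(2*r) dr).
An antiderivative is F(r) = r*sin(2*r)/2 + cos(2*r)/4.
Then F(pi/4) - F(0) = (pi/8) - (1/4) = -1/4 + pi/8.

-1/4 + pi/8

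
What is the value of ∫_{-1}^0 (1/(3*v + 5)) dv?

An antiderivative is F(v) = log(3*v + 5)/3.
Then F(0) - F(-1) = (log(5)/3) - (log(2)/3) = -log(2)/3 + log(5)/3.

-log(2)/3 + log(5)/3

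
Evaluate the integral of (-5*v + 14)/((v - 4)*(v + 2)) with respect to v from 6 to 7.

Factor the denominator: v**2 - 2*v - 8 = (v + 2)(v - 4).
Partial fractions: (-5*v + 14)/((v - 4)*(v + 2)) = -4/(v + 2) - 1/(v - 4).
An antiderivative is F(v) = -log(v - 4) - 4*log(v + 2).
Then F(7) - F(6) = (-9*log(3)) - (-13*log(2)) = -9*log(3) + 13*log(2).

-9*log(3) + 13*log(2)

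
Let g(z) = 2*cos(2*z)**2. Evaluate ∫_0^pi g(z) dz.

pi

Use the identity cos^2(2*z) = (1 + cos(4*z))/2.
An antiderivative is F(z) = z + sin(4*z)/4.
Then F(pi) - F(0) = (pi) - (0) = pi.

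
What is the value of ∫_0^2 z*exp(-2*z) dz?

Integrate by parts once (u = z, dv = exp(-2*z) dz).
An antiderivative is F(z) = (-2*z - 1)*exp(-2*z)/4.
Then F(2) - F(0) = (-5*exp(-4)/4) - (-1/4) = (-5 + exp(4))*exp(-4)/4.

(-5 + exp(4))*exp(-4)/4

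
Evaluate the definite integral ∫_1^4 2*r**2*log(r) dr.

Integrate by parts once (u = ln r, dv = 2*r**2 dr).
An antiderivative is F(r) = 2*r**3*(3*log(r) - 1)/9.
Then F(4) - F(1) = (-128/9 + 256*log(2)/3) - (-2/9) = -14 + 256*log(2)/3.

-14 + 256*log(2)/3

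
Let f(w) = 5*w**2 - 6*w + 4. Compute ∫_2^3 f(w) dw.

62/3

By the power rule, an antiderivative is F(w) = 5*w**3/3 - 3*w**2 + 4*w.
Then F(3) - F(2) = (30) - (28/3) = 62/3.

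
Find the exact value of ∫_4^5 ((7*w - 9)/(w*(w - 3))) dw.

Factor the denominator: w**2 - 3*w = w(w - 3).
Partial fractions: (7*w - 9)/(w*(w - 3)) = 3/w + 4/(w - 3).
An antiderivative is F(w) = 3*log(w) + 4*log(w - 3).
Then F(5) - F(4) = (4*log(2) + 3*log(5)) - (log(64)) = -2*log(2) + 3*log(5).

-2*log(2) + 3*log(5)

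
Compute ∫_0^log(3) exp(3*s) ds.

Let u = exp(s), so du = exp(s) ds. When s = 0, u = 1; when s = log(3), u = 3.
The integral becomes ∫ u**2 du from 1 to 3, with antiderivative u**3/3.
Back in s: F(s) = exp(3*s)/3.
Then F(log(3)) - F(0) = (9) - (1/3) = 26/3.

26/3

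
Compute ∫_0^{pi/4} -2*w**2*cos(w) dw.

sqrt(2)*(-8*pi - pi**2 + 32)/16

Integrate by parts twice (u = w^2, dv = -2*cos(w) dw).
An antiderivative is F(w) = -2*w**2*sin(w) - 4*w*cos(w) + 4*sin(w).
Then F(pi/4) - F(0) = (sqrt(2)*(-8*pi - pi**2 + 32)/16) - (0) = sqrt(2)*(-8*pi - pi**2 + 32)/16.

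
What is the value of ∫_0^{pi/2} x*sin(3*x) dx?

Integrate by parts once (u = x, dv = sin(3*x) dx).
An antiderivative is F(x) = -x*cos(3*x)/3 + sin(3*x)/9.
Then F(pi/2) - F(0) = (-1/9) - (0) = -1/9.

-1/9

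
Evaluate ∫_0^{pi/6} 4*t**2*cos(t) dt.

-4 + pi**2/18 + 2*sqrt(3)*pi/3

Integrate by parts twice (u = t^2, dv = 4*cos(t) dt).
An antiderivative is F(t) = 4*t**2*sin(t) + 8*t*cos(t) - 8*sin(t).
Then F(pi/6) - F(0) = (-4 + pi**2/18 + 2*sqrt(3)*pi/3) - (0) = -4 + pi**2/18 + 2*sqrt(3)*pi/3.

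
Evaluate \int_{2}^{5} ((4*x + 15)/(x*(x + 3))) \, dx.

Factor the denominator: x**2 + 3*x = (x + 3)x.
Partial fractions: (4*x + 15)/(x*(x + 3)) = -1/(x + 3) + 5/x.
An antiderivative is F(x) = 5*log(x) - log(x + 3).
Then F(5) - F(2) = (-3*log(2) + 5*log(5)) - (log(32/5)) = -8*log(2) + 6*log(5).

-8*log(2) + 6*log(5)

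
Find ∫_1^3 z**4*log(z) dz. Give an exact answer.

-242/25 + 243*log(3)/5

Integrate by parts once (u = ln z, dv = z**4 dz).
An antiderivative is F(z) = z**5*(5*log(z) - 1)/25.
Then F(3) - F(1) = (-243/25 + 243*log(3)/5) - (-1/25) = -242/25 + 243*log(3)/5.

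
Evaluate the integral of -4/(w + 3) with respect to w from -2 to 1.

An antiderivative is F(w) = -4*log(w + 3).
Then F(1) - F(-2) = (-8*log(2)) - (0) = -8*log(2).

-8*log(2)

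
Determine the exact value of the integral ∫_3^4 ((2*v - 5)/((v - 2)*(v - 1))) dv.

Factor the denominator: v**2 - 3*v + 2 = (v - 1)(v - 2).
Partial fractions: (2*v - 5)/((v - 2)*(v - 1)) = 3/(v - 1) - 1/(v - 2).
An antiderivative is F(v) = -log(v - 2) + 3*log(v - 1).
Then F(4) - F(3) = (log(27/2)) - (log(8)) = log(27/16).

log(27/16)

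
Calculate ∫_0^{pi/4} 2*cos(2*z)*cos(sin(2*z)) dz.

Let u = sin(2*z), so du = 2*cos(2*z) dz. When z = 0, u = 0; when z = pi/4, u = 1.
The integral becomes ∫ cos(u) du from 0 to 1, with antiderivative sin(u).
Back in z: F(z) = sin(sin(2*z)).
Then F(pi/4) - F(0) = (sin(1)) - (0) = sin(1).

sin(1)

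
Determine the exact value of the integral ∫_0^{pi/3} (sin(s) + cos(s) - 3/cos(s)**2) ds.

1/2 - 5*sqrt(3)/2

An antiderivative is F(s) = sin(s) - cos(s) - 3*tan(s).
Then F(pi/3) - F(0) = (-5*sqrt(3)/2 - 1/2) - (-1) = 1/2 - 5*sqrt(3)/2.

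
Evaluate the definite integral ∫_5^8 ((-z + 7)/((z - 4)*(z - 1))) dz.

Factor the denominator: z**2 - 5*z + 4 = (z - 1)(z - 4).
Partial fractions: (-z + 7)/((z - 4)*(z - 1)) = -2/(z - 1) + 1/(z - 4).
An antiderivative is F(z) = log(z - 4) - 2*log(z - 1).
Then F(8) - F(5) = (log(4/49)) - (-log(16)) = log(64/49).

log(64/49)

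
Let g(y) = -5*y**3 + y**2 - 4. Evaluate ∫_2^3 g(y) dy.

By the power rule, an antiderivative is F(y) = -5*y**4/4 + y**3/3 - 4*y.
Then F(3) - F(2) = (-417/4) - (-76/3) = -947/12.

-947/12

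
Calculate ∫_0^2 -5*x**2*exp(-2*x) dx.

-5/4 + 65*exp(-4)/4

Integrate by parts twice (u = x^2, dv = -5*exp(-2*x) dx).
An antiderivative is F(x) = (10*x**2 + 10*x + 5)*exp(-2*x)/4.
Then F(2) - F(0) = (65*exp(-4)/4) - (5/4) = -5/4 + 65*exp(-4)/4.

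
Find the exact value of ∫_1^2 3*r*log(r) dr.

Integrate by parts once (u = ln r, dv = 3*r dr).
An antiderivative is F(r) = 3*r**2*(2*log(r) - 1)/4.
Then F(2) - F(1) = (-3 + log(64)) - (-3/4) = -9/4 + log(64).

-9/4 + log(64)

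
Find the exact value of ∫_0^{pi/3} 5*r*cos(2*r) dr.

-15/8 + 5*sqrt(3)*pi/12

Integrate by parts once (u = r, dv = 5*cos(2*r) dr).
An antiderivative is F(r) = 5*r*sin(2*r)/2 + 5*cos(2*r)/4.
Then F(pi/3) - F(0) = (-5/8 + 5*sqrt(3)*pi/12) - (5/4) = -15/8 + 5*sqrt(3)*pi/12.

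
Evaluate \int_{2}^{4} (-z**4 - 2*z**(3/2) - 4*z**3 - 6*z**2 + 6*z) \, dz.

-540 + 16*sqrt(2)/5

By the power rule, an antiderivative is F(z) = -4*z**(5/2)/5 - z**5/5 - z**4 - 2*z**3 + 3*z**2.
Then F(4) - F(2) = (-2832/5) - (-132/5 - 16*sqrt(2)/5) = -540 + 16*sqrt(2)/5.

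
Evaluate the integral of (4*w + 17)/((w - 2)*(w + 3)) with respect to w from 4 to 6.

Factor the denominator: w**2 + w - 6 = (w + 3)(w - 2).
Partial fractions: (4*w + 17)/((w - 2)*(w + 3)) = -1/(w + 3) + 5/(w - 2).
An antiderivative is F(w) = 5*log(w - 2) - log(w + 3).
Then F(6) - F(4) = (-2*log(3) + 10*log(2)) - (log(32/7)) = -2*log(3) + log(7) + 5*log(2).

-2*log(3) + log(7) + 5*log(2)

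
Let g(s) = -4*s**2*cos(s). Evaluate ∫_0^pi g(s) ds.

8*pi

Integrate by parts twice (u = s^2, dv = -4*cos(s) ds).
An antiderivative is F(s) = -4*s**2*sin(s) - 8*s*cos(s) + 8*sin(s).
Then F(pi) - F(0) = (8*pi) - (0) = 8*pi.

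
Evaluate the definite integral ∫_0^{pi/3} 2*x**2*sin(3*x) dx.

-8/27 + 2*pi**2/27

Integrate by parts twice (u = x^2, dv = 2*sin(3*x) dx).
An antiderivative is F(x) = -2*x**2*cos(3*x)/3 + 4*x*sin(3*x)/9 + 4*cos(3*x)/27.
Then F(pi/3) - F(0) = (-4/27 + 2*pi**2/27) - (4/27) = -8/27 + 2*pi**2/27.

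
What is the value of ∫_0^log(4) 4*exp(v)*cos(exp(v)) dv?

-4*sin(1) + 4*sin(4)

Let u = exp(v), so du = exp(v) dv. When v = 0, u = 1; when v = log(4), u = 4.
The integral becomes 4·∫ cos(u) du from 1 to 4, with antiderivative 4*sin(u).
Back in v: F(v) = 4*sin(exp(v)).
Then F(log(4)) - F(0) = (4*sin(4)) - (4*sin(1)) = -4*sin(1) + 4*sin(4).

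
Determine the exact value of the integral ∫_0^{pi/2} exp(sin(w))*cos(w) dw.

-1 + E

Let u = sin(w), so du = cos(w) dw. When w = 0, u = 0; when w = pi/2, u = 1.
The integral becomes ∫ exp(u) du from 0 to 1, with antiderivative exp(u).
Back in w: F(w) = exp(sin(w)).
Then F(pi/2) - F(0) = (E) - (1) = -1 + E.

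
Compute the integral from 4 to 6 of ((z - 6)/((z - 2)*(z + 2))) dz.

log(8/9)

Factor the denominator: z**2 - 4 = (z + 2)(z - 2).
Partial fractions: (z - 6)/((z - 2)*(z + 2)) = 2/(z + 2) - 1/(z - 2).
An antiderivative is F(z) = -log(z - 2) + 2*log(z + 2).
Then F(6) - F(4) = (log(16)) - (log(18)) = log(8/9).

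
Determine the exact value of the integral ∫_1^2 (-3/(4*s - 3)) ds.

-3*log(5)/4

An antiderivative is F(s) = -3*log(4*s - 3)/4.
Then F(2) - F(1) = (-3*log(5)/4) - (0) = -3*log(5)/4.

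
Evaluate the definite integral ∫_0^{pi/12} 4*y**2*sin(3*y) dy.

Integrate by parts twice (u = y^2, dv = 4*sin(3*y) dy).
An antiderivative is F(y) = -4*y**2*cos(3*y)/3 + 8*y*sin(3*y)/9 + 8*cos(3*y)/27.
Then F(pi/12) - F(0) = (sqrt(2)*(-pi**2 + 8*pi + 32)/216) - (8/27) = -8/27 - sqrt(2)*pi**2/216 + sqrt(2)*pi/27 + 4*sqrt(2)/27.

-8/27 - sqrt(2)*pi**2/216 + sqrt(2)*pi/27 + 4*sqrt(2)/27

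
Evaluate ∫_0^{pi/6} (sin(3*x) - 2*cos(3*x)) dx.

-1/3

An antiderivative is F(x) = -2*sin(3*x)/3 - cos(3*x)/3.
Then F(pi/6) - F(0) = (-2/3) - (-1/3) = -1/3.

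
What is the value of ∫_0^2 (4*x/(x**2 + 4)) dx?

Let u = x**2 + 4, so du = 2*x dx. When x = 0, u = 4; when x = 2, u = 8.
The integral becomes 2·∫ 1/u du from 4 to 8, with antiderivative 2*log(u).
Back in x: F(x) = 2*log(x**2 + 4).
Then F(2) - F(0) = (log(64)) - (log(16)) = log(4).

log(4)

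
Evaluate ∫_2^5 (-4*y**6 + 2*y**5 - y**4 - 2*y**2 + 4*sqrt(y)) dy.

By the power rule, an antiderivative is F(y) = -4*y**7/7 + y**6/3 - y**5/5 + 8*y**(3/2)/3 - 2*y**3/3.
Then F(5) - F(2) = (-281000/7 + 40*sqrt(5)/3) - (-2224/35 + 16*sqrt(2)/3) = -1402776/35 - 16*sqrt(2)/3 + 40*sqrt(5)/3.

-1402776/35 - 16*sqrt(2)/3 + 40*sqrt(5)/3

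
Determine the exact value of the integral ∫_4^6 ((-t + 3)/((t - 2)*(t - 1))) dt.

Factor the denominator: t**2 - 3*t + 2 = (t - 1)(t - 2).
Partial fractions: (-t + 3)/((t - 2)*(t - 1)) = -2/(t - 1) + 1/(t - 2).
An antiderivative is F(t) = log(t - 2) - 2*log(t - 1).
Then F(6) - F(4) = (log(4/25)) - (log(2/9)) = log(18/25).

log(18/25)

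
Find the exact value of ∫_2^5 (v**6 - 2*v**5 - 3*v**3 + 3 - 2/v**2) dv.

By the power rule, an antiderivative is F(v) = v**7/7 - v**6/3 - 3*v**4/4 + 3*v + 2/v.
Then F(5) - F(2) = (2309593/420) - (-169/21) = 770991/140.

770991/140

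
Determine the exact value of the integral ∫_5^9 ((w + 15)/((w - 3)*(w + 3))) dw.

Factor the denominator: w**2 - 9 = (w + 3)(w - 3).
Partial fractions: (w + 15)/((w - 3)*(w + 3)) = -2/(w + 3) + 3/(w - 3).
An antiderivative is F(w) = 3*log(w - 3) - 2*log(w + 3).
Then F(9) - F(5) = (log(3/2)) - (-log(8)) = log(12).

log(12)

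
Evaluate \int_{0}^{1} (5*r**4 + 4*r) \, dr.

3

By the power rule, an antiderivative is F(r) = r**5 + 2*r**2.
Then F(1) - F(0) = (3) - (0) = 3.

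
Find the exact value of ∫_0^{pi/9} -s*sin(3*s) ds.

-sqrt(3)/18 + pi/54

Integrate by parts once (u = s, dv = -sin(3*s) ds).
An antiderivative is F(s) = s*cos(3*s)/3 - sin(3*s)/9.
Then F(pi/9) - F(0) = (-sqrt(3)/18 + pi/54) - (0) = -sqrt(3)/18 + pi/54.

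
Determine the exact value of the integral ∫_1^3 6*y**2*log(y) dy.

-52/3 + 54*log(3)

Integrate by parts once (u = ln y, dv = 6*y**2 dy).
An antiderivative is F(y) = 2*y**3*(3*log(y) - 1)/3.
Then F(3) - F(1) = (-18 + 54*log(3)) - (-2/3) = -52/3 + 54*log(3).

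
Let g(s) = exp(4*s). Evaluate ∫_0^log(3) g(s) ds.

20

Let u = exp(s), so du = exp(s) ds. When s = 0, u = 1; when s = log(3), u = 3.
The integral becomes ∫ u**3 du from 1 to 3, with antiderivative u**4/4.
Back in s: F(s) = exp(4*s)/4.
Then F(log(3)) - F(0) = (81/4) - (1/4) = 20.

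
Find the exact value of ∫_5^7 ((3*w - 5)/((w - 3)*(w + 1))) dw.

Factor the denominator: w**2 - 2*w - 3 = (w + 1)(w - 3).
Partial fractions: (3*w - 5)/((w - 3)*(w + 1)) = 2/(w + 1) + 1/(w - 3).
An antiderivative is F(w) = log(w - 3) + 2*log(w + 1).
Then F(7) - F(5) = (8*log(2)) - (log(72)) = log(32/9).

log(32/9)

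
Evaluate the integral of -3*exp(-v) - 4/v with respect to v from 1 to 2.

An antiderivative is F(v) = -4*log(v) + 3*exp(-v).
Then F(2) - F(1) = (-4*log(2) + 3*exp(-2)) - (3*exp(-1)) = -4*log(2) - 3*exp(-1) + 3*exp(-2).

-4*log(2) - 3*exp(-1) + 3*exp(-2)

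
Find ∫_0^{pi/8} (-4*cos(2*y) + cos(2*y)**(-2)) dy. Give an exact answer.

1/2 - sqrt(2)

An antiderivative is F(y) = -2*sin(2*y) + tan(2*y)/2.
Then F(pi/8) - F(0) = (1/2 - sqrt(2)) - (0) = 1/2 - sqrt(2).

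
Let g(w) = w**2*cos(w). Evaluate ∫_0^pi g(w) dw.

-2*pi

Integrate by parts twice (u = w^2, dv = cos(w) dw).
An antiderivative is F(w) = w**2*sin(w) + 2*w*cos(w) - 2*sin(w).
Then F(pi) - F(0) = (-2*pi) - (0) = -2*pi.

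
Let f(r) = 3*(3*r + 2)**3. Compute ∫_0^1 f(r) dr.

609/4

Let u = 3*r + 2, so du = 3 dr. When r = 0, u = 2; when r = 1, u = 5.
The integral becomes ∫ u**3 du from 2 to 5, with antiderivative u**4/4.
Back in r: F(r) = (3*r + 2)**4/4.
Then F(1) - F(0) = (625/4) - (4) = 609/4.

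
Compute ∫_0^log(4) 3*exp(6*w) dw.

Let u = exp(w), so du = exp(w) dw. When w = 0, u = 1; when w = log(4), u = 4.
The integral becomes 3·∫ u**5 du from 1 to 4, with antiderivative u**6/2.
Back in w: F(w) = exp(6*w)/2.
Then F(log(4)) - F(0) = (2048) - (1/2) = 4095/2.

4095/2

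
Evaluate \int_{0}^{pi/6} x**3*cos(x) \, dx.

Integrate by parts 3 times (u = x^3, dv = cos(x) dx).
An antiderivative is F(x) = x**3*sin(x) + 3*x**2*cos(x) - 6*x*sin(x) - 6*cos(x).
Then F(pi/6) - F(0) = (-3*sqrt(3) - pi/2 + pi**3/432 + sqrt(3)*pi**2/24) - (-6) = -3*sqrt(3) - pi/2 + pi**3/432 + sqrt(3)*pi**2/24 + 6.

-3*sqrt(3) - pi/2 + pi**3/432 + sqrt(3)*pi**2/24 + 6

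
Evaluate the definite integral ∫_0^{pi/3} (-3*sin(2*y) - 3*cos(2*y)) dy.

An antiderivative is F(y) = -3*sin(2*y)/2 + 3*cos(2*y)/2.
Then F(pi/3) - F(0) = (-3*sqrt(3)/4 - 3/4) - (3/2) = -9/4 - 3*sqrt(3)/4.

-9/4 - 3*sqrt(3)/4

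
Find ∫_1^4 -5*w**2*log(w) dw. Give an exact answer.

Integrate by parts once (u = ln w, dv = -5*w**2 dw).
An antiderivative is F(w) = -5*w**3*(3*log(w) - 1)/9.
Then F(4) - F(1) = (320/9 - 640*log(2)/3) - (5/9) = 35 - 640*log(2)/3.

35 - 640*log(2)/3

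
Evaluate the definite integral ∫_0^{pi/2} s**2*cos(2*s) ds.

-pi/4

Integrate by parts twice (u = s^2, dv = cos(2*s) ds).
An antiderivative is F(s) = s**2*sin(2*s)/2 + s*cos(2*s)/2 - sin(2*s)/4.
Then F(pi/2) - F(0) = (-pi/4) - (0) = -pi/4.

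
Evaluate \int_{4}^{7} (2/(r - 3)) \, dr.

An antiderivative is F(r) = 2*log(r - 3).
Then F(7) - F(4) = (log(16)) - (0) = log(16).

log(16)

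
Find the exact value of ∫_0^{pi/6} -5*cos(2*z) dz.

-5*sqrt(3)/4

An antiderivative is F(z) = -5*sin(2*z)/2.
Then F(pi/6) - F(0) = (-5*sqrt(3)/4) - (0) = -5*sqrt(3)/4.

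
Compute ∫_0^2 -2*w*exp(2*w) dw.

Integrate by parts once (u = w, dv = -2*exp(2*w) dw).
An antiderivative is F(w) = (-2*w + 1)*exp(2*w)/2.
Then F(2) - F(0) = (-3*exp(4)/2) - (1/2) = -3*exp(4)/2 - 1/2.

-3*exp(4)/2 - 1/2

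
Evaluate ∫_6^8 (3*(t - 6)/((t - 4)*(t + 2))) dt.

-9*log(2) + 4*log(5)

Factor the denominator: t**2 - 2*t - 8 = (t + 2)(t - 4).
Partial fractions: 3*(t - 6)/((t - 4)*(t + 2)) = 4/(t + 2) - 1/(t - 4).
An antiderivative is F(t) = -log(t - 4) + 4*log(t + 2).
Then F(8) - F(6) = (2*log(2) + 4*log(5)) - (11*log(2)) = -9*log(2) + 4*log(5).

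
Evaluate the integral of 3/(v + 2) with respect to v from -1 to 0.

An antiderivative is F(v) = 3*log(v + 2).
Then F(0) - F(-1) = (log(8)) - (0) = log(8).

log(8)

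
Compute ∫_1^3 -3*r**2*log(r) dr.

26/3 - 27*log(3)

Integrate by parts once (u = ln r, dv = -3*r**2 dr).
An antiderivative is F(r) = -r**3*(3*log(r) - 1)/3.
Then F(3) - F(1) = (9 - 27*log(3)) - (1/3) = 26/3 - 27*log(3).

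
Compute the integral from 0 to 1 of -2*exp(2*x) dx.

An antiderivative is F(x) = -exp(2*x).
Then F(1) - F(0) = (-exp(2)) - (-1) = 1 - exp(2).

1 - exp(2)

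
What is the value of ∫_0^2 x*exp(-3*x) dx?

Integrate by parts once (u = x, dv = exp(-3*x) dx).
An antiderivative is F(x) = (-3*x - 1)*exp(-3*x)/9.
Then F(2) - F(0) = (-7*exp(-6)/9) - (-1/9) = (-7 + exp(6))*exp(-6)/9.

(-7 + exp(6))*exp(-6)/9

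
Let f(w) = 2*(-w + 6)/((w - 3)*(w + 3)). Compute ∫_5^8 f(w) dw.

Factor the denominator: w**2 - 9 = (w + 3)(w - 3).
Partial fractions: 2*(-w + 6)/((w - 3)*(w + 3)) = -3/(w + 3) + 1/(w - 3).
An antiderivative is F(w) = log(w - 3) - 3*log(w + 3).
Then F(8) - F(5) = (-3*log(11) + log(5)) - (-8*log(2)) = -3*log(11) + log(5) + 8*log(2).

-3*log(11) + log(5) + 8*log(2)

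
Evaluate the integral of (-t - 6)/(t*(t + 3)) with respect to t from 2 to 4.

log(7/20)

Factor the denominator: t**2 + 3*t = (t + 3)t.
Partial fractions: (-t - 6)/(t*(t + 3)) = 1/(t + 3) - 2/t.
An antiderivative is F(t) = -2*log(t) + log(t + 3).
Then F(4) - F(2) = (log(7/16)) - (log(5/4)) = log(7/20).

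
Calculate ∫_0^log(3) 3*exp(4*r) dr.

60

Let u = exp(r), so du = exp(r) dr. When r = 0, u = 1; when r = log(3), u = 3.
The integral becomes 3·∫ u**3 du from 1 to 3, with antiderivative 3*u**4/4.
Back in r: F(r) = 3*exp(4*r)/4.
Then F(log(3)) - F(0) = (243/4) - (3/4) = 60.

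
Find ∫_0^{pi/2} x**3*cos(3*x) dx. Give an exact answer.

-pi**3/24 + 2/27 + pi/9

Integrate by parts 3 times (u = x^3, dv = cos(3*x) dx).
An antiderivative is F(x) = x**3*sin(3*x)/3 + x**2*cos(3*x)/3 - 2*x*sin(3*x)/9 - 2*cos(3*x)/27.
Then F(pi/2) - F(0) = (-pi**3/24 + pi/9) - (-2/27) = -pi**3/24 + 2/27 + pi/9.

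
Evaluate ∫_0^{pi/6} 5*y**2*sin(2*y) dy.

Integrate by parts twice (u = y^2, dv = 5*sin(2*y) dy).
An antiderivative is F(y) = -5*y**2*cos(2*y)/2 + 5*y*sin(2*y)/2 + 5*cos(2*y)/4.
Then F(pi/6) - F(0) = (-5*pi**2/144 + 5/8 + 5*sqrt(3)*pi/24) - (5/4) = -5/8 - 5*pi**2/144 + 5*sqrt(3)*pi/24.

-5/8 - 5*pi**2/144 + 5*sqrt(3)*pi/24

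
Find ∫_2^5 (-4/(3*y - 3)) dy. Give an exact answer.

-8*log(2)/3

An antiderivative is F(y) = -4*log(3*y - 3)/3.
Then F(5) - F(2) = (-4*log(12)/3) - (-4*log(3)/3) = -8*log(2)/3.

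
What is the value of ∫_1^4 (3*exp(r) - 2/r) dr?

-3*exp(1) - log(16) + 3*exp(4)

An antiderivative is F(r) = 3*exp(r) - 2*log(r).
Then F(4) - F(1) = (-log(16) + 3*exp(4)) - (3*exp(1)) = -3*exp(1) - log(16) + 3*exp(4).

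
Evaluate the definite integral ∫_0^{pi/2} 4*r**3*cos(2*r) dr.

3 - 3*pi**2/4

Integrate by parts 3 times (u = r^3, dv = 4*cos(2*r) dr).
An antiderivative is F(r) = 2*r**3*sin(2*r) + 3*r**2*cos(2*r) - 3*r*sin(2*r) - 3*cos(2*r)/2.
Then F(pi/2) - F(0) = (3/2 - 3*pi**2/4) - (-3/2) = 3 - 3*pi**2/4.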